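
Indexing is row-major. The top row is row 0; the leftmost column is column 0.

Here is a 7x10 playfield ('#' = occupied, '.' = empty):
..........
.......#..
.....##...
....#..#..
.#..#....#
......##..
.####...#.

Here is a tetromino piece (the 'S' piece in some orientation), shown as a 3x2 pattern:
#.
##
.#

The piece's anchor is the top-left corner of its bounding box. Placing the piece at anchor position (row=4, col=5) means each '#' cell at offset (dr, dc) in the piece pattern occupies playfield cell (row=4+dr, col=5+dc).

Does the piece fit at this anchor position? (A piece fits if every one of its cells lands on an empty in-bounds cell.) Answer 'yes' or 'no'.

Answer: no

Derivation:
Check each piece cell at anchor (4, 5):
  offset (0,0) -> (4,5): empty -> OK
  offset (1,0) -> (5,5): empty -> OK
  offset (1,1) -> (5,6): occupied ('#') -> FAIL
  offset (2,1) -> (6,6): empty -> OK
All cells valid: no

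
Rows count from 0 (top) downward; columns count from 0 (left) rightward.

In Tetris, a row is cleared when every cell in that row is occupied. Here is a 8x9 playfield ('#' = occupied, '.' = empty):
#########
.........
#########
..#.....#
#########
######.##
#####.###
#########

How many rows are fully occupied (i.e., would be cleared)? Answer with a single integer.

Check each row:
  row 0: 0 empty cells -> FULL (clear)
  row 1: 9 empty cells -> not full
  row 2: 0 empty cells -> FULL (clear)
  row 3: 7 empty cells -> not full
  row 4: 0 empty cells -> FULL (clear)
  row 5: 1 empty cell -> not full
  row 6: 1 empty cell -> not full
  row 7: 0 empty cells -> FULL (clear)
Total rows cleared: 4

Answer: 4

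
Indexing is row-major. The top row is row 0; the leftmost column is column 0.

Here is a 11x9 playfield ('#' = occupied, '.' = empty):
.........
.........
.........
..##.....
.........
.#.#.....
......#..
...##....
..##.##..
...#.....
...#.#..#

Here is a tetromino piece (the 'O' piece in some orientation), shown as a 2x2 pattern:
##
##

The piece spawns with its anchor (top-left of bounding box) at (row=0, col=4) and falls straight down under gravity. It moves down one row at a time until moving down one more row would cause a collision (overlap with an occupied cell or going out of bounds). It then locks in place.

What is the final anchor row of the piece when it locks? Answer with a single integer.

Answer: 5

Derivation:
Spawn at (row=0, col=4). Try each row:
  row 0: fits
  row 1: fits
  row 2: fits
  row 3: fits
  row 4: fits
  row 5: fits
  row 6: blocked -> lock at row 5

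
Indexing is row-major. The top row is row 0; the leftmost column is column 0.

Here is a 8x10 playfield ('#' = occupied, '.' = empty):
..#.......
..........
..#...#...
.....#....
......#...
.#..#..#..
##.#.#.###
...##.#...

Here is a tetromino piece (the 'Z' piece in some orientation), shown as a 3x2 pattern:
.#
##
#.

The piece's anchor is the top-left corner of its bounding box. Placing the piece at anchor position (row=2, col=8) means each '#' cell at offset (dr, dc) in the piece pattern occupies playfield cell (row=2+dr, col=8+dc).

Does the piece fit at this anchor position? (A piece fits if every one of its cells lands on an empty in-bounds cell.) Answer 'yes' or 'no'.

Check each piece cell at anchor (2, 8):
  offset (0,1) -> (2,9): empty -> OK
  offset (1,0) -> (3,8): empty -> OK
  offset (1,1) -> (3,9): empty -> OK
  offset (2,0) -> (4,8): empty -> OK
All cells valid: yes

Answer: yes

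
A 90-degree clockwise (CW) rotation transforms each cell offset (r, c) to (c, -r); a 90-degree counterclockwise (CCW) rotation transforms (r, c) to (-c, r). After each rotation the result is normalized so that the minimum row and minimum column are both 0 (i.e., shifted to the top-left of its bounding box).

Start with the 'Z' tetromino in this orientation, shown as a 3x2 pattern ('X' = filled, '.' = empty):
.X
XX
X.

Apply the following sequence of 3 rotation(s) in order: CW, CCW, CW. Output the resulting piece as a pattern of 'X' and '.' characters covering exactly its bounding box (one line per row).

Answer: XX.
.XX

Derivation:
Start:
.X
XX
X.
After rotation 1 (CW):
XX.
.XX
After rotation 2 (CCW):
.X
XX
X.
After rotation 3 (CW):
XX.
.XX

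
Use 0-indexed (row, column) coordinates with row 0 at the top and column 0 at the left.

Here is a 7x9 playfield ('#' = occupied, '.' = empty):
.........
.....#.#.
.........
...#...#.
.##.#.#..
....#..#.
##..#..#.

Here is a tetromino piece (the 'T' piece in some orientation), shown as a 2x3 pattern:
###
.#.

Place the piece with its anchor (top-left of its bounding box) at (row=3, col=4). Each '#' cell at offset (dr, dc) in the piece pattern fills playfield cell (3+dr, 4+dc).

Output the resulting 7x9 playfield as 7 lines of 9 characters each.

Fill (3+0,4+0) = (3,4)
Fill (3+0,4+1) = (3,5)
Fill (3+0,4+2) = (3,6)
Fill (3+1,4+1) = (4,5)

Answer: .........
.....#.#.
.........
...#####.
.##.###..
....#..#.
##..#..#.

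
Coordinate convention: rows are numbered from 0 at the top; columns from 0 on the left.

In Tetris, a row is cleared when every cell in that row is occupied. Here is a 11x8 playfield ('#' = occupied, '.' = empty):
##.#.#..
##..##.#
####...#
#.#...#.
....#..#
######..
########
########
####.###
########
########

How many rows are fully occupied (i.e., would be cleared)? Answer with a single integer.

Check each row:
  row 0: 4 empty cells -> not full
  row 1: 3 empty cells -> not full
  row 2: 3 empty cells -> not full
  row 3: 5 empty cells -> not full
  row 4: 6 empty cells -> not full
  row 5: 2 empty cells -> not full
  row 6: 0 empty cells -> FULL (clear)
  row 7: 0 empty cells -> FULL (clear)
  row 8: 1 empty cell -> not full
  row 9: 0 empty cells -> FULL (clear)
  row 10: 0 empty cells -> FULL (clear)
Total rows cleared: 4

Answer: 4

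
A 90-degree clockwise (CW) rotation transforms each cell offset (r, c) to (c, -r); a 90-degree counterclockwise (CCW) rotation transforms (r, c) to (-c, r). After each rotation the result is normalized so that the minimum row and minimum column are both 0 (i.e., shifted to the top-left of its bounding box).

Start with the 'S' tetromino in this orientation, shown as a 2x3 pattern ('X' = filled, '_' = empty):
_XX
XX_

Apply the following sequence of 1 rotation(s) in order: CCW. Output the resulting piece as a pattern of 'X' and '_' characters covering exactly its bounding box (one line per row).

Start:
_XX
XX_
After rotation 1 (CCW):
X_
XX
_X

Answer: X_
XX
_X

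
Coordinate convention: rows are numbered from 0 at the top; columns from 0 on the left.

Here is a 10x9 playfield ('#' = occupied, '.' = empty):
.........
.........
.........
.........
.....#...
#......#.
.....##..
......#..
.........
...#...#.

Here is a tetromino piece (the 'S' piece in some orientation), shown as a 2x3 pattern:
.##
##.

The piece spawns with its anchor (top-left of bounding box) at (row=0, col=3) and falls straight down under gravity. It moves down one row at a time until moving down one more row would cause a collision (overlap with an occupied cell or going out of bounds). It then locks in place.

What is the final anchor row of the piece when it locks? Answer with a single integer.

Spawn at (row=0, col=3). Try each row:
  row 0: fits
  row 1: fits
  row 2: fits
  row 3: fits
  row 4: blocked -> lock at row 3

Answer: 3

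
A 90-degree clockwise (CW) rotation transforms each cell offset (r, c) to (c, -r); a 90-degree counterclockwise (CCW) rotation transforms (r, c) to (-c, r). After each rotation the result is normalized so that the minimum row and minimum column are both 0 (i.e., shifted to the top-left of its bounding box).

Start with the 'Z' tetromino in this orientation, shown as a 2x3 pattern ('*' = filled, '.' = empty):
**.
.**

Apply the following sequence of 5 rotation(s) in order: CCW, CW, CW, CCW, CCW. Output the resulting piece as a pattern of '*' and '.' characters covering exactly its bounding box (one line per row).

Start:
**.
.**
After rotation 1 (CCW):
.*
**
*.
After rotation 2 (CW):
**.
.**
After rotation 3 (CW):
.*
**
*.
After rotation 4 (CCW):
**.
.**
After rotation 5 (CCW):
.*
**
*.

Answer: .*
**
*.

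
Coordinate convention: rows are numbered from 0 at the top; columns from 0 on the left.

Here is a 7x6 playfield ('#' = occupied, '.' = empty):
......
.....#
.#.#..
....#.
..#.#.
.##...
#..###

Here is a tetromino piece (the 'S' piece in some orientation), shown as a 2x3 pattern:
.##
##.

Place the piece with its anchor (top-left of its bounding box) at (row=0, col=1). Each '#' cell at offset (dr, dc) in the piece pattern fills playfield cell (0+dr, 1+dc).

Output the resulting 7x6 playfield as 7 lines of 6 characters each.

Answer: ..##..
.##..#
.#.#..
....#.
..#.#.
.##...
#..###

Derivation:
Fill (0+0,1+1) = (0,2)
Fill (0+0,1+2) = (0,3)
Fill (0+1,1+0) = (1,1)
Fill (0+1,1+1) = (1,2)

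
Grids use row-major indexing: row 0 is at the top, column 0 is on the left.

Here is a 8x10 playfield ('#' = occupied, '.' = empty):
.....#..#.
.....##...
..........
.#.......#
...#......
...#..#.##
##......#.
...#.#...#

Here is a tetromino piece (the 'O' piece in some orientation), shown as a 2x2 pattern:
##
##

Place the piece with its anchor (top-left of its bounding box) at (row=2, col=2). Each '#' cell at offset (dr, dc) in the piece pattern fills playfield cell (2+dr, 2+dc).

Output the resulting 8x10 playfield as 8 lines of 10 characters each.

Fill (2+0,2+0) = (2,2)
Fill (2+0,2+1) = (2,3)
Fill (2+1,2+0) = (3,2)
Fill (2+1,2+1) = (3,3)

Answer: .....#..#.
.....##...
..##......
.###.....#
...#......
...#..#.##
##......#.
...#.#...#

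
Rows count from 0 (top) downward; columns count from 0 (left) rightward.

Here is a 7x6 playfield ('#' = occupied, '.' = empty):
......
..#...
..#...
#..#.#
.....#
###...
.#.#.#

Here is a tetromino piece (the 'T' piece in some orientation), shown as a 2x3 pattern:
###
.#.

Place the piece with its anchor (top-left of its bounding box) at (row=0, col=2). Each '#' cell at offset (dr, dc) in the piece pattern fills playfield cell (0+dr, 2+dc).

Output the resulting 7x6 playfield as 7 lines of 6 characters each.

Fill (0+0,2+0) = (0,2)
Fill (0+0,2+1) = (0,3)
Fill (0+0,2+2) = (0,4)
Fill (0+1,2+1) = (1,3)

Answer: ..###.
..##..
..#...
#..#.#
.....#
###...
.#.#.#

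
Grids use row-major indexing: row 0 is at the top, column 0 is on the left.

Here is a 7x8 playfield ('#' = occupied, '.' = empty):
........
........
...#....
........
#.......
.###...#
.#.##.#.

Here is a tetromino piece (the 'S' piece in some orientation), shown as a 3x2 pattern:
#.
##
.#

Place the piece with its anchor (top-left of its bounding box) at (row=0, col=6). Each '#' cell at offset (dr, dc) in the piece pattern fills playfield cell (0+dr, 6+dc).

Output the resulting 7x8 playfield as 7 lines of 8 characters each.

Fill (0+0,6+0) = (0,6)
Fill (0+1,6+0) = (1,6)
Fill (0+1,6+1) = (1,7)
Fill (0+2,6+1) = (2,7)

Answer: ......#.
......##
...#...#
........
#.......
.###...#
.#.##.#.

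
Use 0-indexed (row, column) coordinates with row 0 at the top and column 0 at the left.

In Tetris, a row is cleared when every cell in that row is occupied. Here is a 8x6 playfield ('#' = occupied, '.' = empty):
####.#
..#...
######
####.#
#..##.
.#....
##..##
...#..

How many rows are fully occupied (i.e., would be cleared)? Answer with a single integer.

Answer: 1

Derivation:
Check each row:
  row 0: 1 empty cell -> not full
  row 1: 5 empty cells -> not full
  row 2: 0 empty cells -> FULL (clear)
  row 3: 1 empty cell -> not full
  row 4: 3 empty cells -> not full
  row 5: 5 empty cells -> not full
  row 6: 2 empty cells -> not full
  row 7: 5 empty cells -> not full
Total rows cleared: 1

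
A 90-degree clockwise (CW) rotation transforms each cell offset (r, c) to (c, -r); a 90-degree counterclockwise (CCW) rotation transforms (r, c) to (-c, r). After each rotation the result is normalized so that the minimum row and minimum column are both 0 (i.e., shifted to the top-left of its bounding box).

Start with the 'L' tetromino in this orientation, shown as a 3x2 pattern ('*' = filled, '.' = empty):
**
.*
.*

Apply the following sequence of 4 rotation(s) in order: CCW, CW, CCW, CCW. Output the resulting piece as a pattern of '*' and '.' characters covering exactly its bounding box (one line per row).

Start:
**
.*
.*
After rotation 1 (CCW):
***
*..
After rotation 2 (CW):
**
.*
.*
After rotation 3 (CCW):
***
*..
After rotation 4 (CCW):
*.
*.
**

Answer: *.
*.
**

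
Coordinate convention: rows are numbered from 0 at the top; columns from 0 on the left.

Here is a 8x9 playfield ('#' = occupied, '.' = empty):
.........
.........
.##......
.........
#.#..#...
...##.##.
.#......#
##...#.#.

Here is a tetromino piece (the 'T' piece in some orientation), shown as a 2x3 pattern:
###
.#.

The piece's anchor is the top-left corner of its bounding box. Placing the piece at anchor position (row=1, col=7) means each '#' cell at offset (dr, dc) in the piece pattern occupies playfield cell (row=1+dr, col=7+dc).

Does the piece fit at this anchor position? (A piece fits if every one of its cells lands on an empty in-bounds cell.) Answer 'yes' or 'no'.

Answer: no

Derivation:
Check each piece cell at anchor (1, 7):
  offset (0,0) -> (1,7): empty -> OK
  offset (0,1) -> (1,8): empty -> OK
  offset (0,2) -> (1,9): out of bounds -> FAIL
  offset (1,1) -> (2,8): empty -> OK
All cells valid: no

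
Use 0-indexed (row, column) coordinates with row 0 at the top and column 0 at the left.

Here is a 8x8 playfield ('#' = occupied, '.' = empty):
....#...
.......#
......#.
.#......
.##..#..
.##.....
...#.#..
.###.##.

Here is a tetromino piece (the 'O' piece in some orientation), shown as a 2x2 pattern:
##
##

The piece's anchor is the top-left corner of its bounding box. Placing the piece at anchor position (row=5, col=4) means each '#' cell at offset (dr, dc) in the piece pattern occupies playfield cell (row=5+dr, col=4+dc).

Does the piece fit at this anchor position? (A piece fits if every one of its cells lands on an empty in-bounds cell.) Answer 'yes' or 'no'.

Check each piece cell at anchor (5, 4):
  offset (0,0) -> (5,4): empty -> OK
  offset (0,1) -> (5,5): empty -> OK
  offset (1,0) -> (6,4): empty -> OK
  offset (1,1) -> (6,5): occupied ('#') -> FAIL
All cells valid: no

Answer: no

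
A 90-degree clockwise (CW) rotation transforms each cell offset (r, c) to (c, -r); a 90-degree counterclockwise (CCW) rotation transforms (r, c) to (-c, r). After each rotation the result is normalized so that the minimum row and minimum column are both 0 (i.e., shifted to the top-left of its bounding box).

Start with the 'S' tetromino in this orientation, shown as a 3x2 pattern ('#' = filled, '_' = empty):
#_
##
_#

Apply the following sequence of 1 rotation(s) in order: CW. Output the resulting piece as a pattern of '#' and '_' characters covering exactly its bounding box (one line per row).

Answer: _##
##_

Derivation:
Start:
#_
##
_#
After rotation 1 (CW):
_##
##_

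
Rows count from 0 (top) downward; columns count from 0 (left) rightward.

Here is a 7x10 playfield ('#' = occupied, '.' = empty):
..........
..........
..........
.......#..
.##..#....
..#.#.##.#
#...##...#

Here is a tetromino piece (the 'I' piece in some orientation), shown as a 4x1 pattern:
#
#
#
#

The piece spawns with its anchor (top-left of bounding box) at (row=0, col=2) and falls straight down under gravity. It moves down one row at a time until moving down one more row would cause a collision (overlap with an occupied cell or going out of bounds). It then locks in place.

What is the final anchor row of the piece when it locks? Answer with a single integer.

Answer: 0

Derivation:
Spawn at (row=0, col=2). Try each row:
  row 0: fits
  row 1: blocked -> lock at row 0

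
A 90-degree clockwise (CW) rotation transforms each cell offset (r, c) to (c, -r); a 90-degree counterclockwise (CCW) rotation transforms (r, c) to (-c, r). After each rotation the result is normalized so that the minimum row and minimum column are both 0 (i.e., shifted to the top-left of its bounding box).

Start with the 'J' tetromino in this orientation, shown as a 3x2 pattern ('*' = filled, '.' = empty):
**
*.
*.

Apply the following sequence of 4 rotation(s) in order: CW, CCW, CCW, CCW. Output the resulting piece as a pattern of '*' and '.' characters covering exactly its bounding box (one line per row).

Answer: .*
.*
**

Derivation:
Start:
**
*.
*.
After rotation 1 (CW):
***
..*
After rotation 2 (CCW):
**
*.
*.
After rotation 3 (CCW):
*..
***
After rotation 4 (CCW):
.*
.*
**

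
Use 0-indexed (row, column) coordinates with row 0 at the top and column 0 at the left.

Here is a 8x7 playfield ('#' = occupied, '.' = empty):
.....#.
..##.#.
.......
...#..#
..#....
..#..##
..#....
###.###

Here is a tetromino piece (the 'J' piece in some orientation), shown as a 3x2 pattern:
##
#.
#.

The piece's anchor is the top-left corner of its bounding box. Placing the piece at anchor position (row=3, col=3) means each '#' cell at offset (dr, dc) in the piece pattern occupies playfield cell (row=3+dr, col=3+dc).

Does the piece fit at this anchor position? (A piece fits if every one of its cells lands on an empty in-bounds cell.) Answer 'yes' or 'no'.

Answer: no

Derivation:
Check each piece cell at anchor (3, 3):
  offset (0,0) -> (3,3): occupied ('#') -> FAIL
  offset (0,1) -> (3,4): empty -> OK
  offset (1,0) -> (4,3): empty -> OK
  offset (2,0) -> (5,3): empty -> OK
All cells valid: no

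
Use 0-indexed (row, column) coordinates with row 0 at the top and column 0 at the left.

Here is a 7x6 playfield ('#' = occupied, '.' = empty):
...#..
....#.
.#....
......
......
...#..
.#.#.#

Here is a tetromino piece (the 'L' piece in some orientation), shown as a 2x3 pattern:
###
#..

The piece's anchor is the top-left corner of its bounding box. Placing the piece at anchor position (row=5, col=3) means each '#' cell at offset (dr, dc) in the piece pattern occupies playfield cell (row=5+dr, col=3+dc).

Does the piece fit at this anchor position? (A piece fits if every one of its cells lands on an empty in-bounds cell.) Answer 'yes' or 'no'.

Answer: no

Derivation:
Check each piece cell at anchor (5, 3):
  offset (0,0) -> (5,3): occupied ('#') -> FAIL
  offset (0,1) -> (5,4): empty -> OK
  offset (0,2) -> (5,5): empty -> OK
  offset (1,0) -> (6,3): occupied ('#') -> FAIL
All cells valid: no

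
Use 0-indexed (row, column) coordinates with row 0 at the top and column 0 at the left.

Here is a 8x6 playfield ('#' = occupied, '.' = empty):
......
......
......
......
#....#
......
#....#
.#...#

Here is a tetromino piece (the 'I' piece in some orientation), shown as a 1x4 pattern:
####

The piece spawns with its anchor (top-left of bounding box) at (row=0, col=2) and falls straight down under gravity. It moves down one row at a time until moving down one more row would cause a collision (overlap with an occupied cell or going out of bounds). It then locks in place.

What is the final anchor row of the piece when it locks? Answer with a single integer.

Spawn at (row=0, col=2). Try each row:
  row 0: fits
  row 1: fits
  row 2: fits
  row 3: fits
  row 4: blocked -> lock at row 3

Answer: 3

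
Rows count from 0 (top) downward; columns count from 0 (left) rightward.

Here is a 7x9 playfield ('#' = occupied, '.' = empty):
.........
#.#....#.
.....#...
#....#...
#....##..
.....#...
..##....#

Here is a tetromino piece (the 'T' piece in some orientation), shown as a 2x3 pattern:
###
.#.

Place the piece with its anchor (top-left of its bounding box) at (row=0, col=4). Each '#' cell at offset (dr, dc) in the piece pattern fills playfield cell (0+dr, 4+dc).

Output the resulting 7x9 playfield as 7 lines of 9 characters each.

Fill (0+0,4+0) = (0,4)
Fill (0+0,4+1) = (0,5)
Fill (0+0,4+2) = (0,6)
Fill (0+1,4+1) = (1,5)

Answer: ....###..
#.#..#.#.
.....#...
#....#...
#....##..
.....#...
..##....#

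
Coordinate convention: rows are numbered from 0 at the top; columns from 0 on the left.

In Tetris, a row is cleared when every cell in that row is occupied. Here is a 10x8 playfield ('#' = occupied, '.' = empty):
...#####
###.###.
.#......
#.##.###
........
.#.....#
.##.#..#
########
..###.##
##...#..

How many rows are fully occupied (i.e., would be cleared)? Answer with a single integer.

Check each row:
  row 0: 3 empty cells -> not full
  row 1: 2 empty cells -> not full
  row 2: 7 empty cells -> not full
  row 3: 2 empty cells -> not full
  row 4: 8 empty cells -> not full
  row 5: 6 empty cells -> not full
  row 6: 4 empty cells -> not full
  row 7: 0 empty cells -> FULL (clear)
  row 8: 3 empty cells -> not full
  row 9: 5 empty cells -> not full
Total rows cleared: 1

Answer: 1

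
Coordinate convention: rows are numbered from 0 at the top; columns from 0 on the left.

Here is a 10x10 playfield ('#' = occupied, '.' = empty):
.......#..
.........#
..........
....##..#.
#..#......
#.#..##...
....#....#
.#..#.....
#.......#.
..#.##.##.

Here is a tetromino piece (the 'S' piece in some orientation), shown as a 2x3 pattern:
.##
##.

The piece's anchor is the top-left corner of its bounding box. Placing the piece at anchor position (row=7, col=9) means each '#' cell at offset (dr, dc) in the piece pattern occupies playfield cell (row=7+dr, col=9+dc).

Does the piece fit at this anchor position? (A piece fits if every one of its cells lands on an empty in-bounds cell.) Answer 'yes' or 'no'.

Check each piece cell at anchor (7, 9):
  offset (0,1) -> (7,10): out of bounds -> FAIL
  offset (0,2) -> (7,11): out of bounds -> FAIL
  offset (1,0) -> (8,9): empty -> OK
  offset (1,1) -> (8,10): out of bounds -> FAIL
All cells valid: no

Answer: no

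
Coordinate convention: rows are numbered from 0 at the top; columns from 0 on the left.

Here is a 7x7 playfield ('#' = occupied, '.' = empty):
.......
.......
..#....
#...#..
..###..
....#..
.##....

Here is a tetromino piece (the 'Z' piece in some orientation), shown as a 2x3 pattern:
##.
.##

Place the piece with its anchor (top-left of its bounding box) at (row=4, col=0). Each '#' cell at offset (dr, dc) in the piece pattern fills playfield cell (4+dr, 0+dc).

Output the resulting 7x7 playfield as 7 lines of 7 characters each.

Fill (4+0,0+0) = (4,0)
Fill (4+0,0+1) = (4,1)
Fill (4+1,0+1) = (5,1)
Fill (4+1,0+2) = (5,2)

Answer: .......
.......
..#....
#...#..
#####..
.##.#..
.##....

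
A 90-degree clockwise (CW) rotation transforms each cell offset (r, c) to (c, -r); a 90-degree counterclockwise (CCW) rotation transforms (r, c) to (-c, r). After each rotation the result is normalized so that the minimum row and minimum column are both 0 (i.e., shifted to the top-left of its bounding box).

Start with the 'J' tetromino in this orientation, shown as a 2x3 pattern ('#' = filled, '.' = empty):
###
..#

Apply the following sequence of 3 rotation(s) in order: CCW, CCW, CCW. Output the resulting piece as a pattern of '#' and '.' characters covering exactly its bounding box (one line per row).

Start:
###
..#
After rotation 1 (CCW):
##
#.
#.
After rotation 2 (CCW):
#..
###
After rotation 3 (CCW):
.#
.#
##

Answer: .#
.#
##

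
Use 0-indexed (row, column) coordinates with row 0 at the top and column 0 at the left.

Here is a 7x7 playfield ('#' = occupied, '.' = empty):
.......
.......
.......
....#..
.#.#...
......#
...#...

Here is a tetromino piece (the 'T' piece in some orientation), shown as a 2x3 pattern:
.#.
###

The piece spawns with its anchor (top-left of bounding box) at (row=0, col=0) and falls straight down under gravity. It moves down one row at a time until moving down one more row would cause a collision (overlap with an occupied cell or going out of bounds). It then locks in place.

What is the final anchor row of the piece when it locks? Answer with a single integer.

Spawn at (row=0, col=0). Try each row:
  row 0: fits
  row 1: fits
  row 2: fits
  row 3: blocked -> lock at row 2

Answer: 2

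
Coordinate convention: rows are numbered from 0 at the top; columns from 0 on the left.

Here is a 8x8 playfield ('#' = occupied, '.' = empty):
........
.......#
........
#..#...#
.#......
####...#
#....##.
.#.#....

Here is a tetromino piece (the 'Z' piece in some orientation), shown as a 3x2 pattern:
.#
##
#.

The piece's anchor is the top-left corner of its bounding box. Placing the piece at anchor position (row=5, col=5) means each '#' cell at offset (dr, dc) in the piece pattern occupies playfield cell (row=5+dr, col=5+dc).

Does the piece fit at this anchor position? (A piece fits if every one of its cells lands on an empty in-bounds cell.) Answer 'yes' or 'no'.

Answer: no

Derivation:
Check each piece cell at anchor (5, 5):
  offset (0,1) -> (5,6): empty -> OK
  offset (1,0) -> (6,5): occupied ('#') -> FAIL
  offset (1,1) -> (6,6): occupied ('#') -> FAIL
  offset (2,0) -> (7,5): empty -> OK
All cells valid: no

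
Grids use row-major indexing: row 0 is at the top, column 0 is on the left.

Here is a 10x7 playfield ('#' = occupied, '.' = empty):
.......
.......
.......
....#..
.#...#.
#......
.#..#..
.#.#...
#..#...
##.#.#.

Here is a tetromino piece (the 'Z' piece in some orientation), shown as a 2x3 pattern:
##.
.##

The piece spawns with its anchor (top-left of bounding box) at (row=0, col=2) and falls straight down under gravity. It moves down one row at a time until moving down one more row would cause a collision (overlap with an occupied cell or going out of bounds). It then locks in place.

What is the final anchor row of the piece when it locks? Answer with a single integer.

Answer: 1

Derivation:
Spawn at (row=0, col=2). Try each row:
  row 0: fits
  row 1: fits
  row 2: blocked -> lock at row 1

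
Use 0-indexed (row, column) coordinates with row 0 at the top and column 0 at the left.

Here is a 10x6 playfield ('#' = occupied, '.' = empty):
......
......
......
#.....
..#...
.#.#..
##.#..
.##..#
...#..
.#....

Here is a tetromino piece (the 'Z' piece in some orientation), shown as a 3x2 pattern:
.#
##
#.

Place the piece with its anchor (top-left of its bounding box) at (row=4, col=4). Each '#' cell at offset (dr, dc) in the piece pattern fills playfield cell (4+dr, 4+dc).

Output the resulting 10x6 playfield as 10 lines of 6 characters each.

Fill (4+0,4+1) = (4,5)
Fill (4+1,4+0) = (5,4)
Fill (4+1,4+1) = (5,5)
Fill (4+2,4+0) = (6,4)

Answer: ......
......
......
#.....
..#..#
.#.###
##.##.
.##..#
...#..
.#....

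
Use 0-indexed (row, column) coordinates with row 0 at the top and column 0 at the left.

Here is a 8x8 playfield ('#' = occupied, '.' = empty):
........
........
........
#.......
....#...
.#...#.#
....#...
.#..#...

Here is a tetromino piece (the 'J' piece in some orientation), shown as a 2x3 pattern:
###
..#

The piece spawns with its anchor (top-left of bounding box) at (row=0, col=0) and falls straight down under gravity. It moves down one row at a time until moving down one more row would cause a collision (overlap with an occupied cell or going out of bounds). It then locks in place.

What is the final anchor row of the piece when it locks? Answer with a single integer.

Spawn at (row=0, col=0). Try each row:
  row 0: fits
  row 1: fits
  row 2: fits
  row 3: blocked -> lock at row 2

Answer: 2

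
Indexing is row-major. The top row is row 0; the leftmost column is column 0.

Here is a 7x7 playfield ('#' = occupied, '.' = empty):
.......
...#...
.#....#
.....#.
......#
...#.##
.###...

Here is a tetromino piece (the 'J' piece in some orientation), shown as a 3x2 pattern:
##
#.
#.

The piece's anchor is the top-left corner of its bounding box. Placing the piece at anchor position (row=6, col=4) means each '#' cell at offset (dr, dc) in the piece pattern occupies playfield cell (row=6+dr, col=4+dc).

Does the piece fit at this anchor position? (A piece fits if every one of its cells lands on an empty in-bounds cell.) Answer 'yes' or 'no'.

Check each piece cell at anchor (6, 4):
  offset (0,0) -> (6,4): empty -> OK
  offset (0,1) -> (6,5): empty -> OK
  offset (1,0) -> (7,4): out of bounds -> FAIL
  offset (2,0) -> (8,4): out of bounds -> FAIL
All cells valid: no

Answer: no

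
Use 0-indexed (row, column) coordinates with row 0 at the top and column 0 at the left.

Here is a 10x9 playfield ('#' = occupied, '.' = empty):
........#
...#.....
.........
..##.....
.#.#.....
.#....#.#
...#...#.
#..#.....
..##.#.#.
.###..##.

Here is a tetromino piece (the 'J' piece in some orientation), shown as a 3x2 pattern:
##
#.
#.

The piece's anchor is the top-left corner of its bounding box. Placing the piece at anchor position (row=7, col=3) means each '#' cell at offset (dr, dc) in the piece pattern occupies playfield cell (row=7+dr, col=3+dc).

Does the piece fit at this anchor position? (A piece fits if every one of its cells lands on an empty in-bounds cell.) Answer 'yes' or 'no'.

Answer: no

Derivation:
Check each piece cell at anchor (7, 3):
  offset (0,0) -> (7,3): occupied ('#') -> FAIL
  offset (0,1) -> (7,4): empty -> OK
  offset (1,0) -> (8,3): occupied ('#') -> FAIL
  offset (2,0) -> (9,3): occupied ('#') -> FAIL
All cells valid: no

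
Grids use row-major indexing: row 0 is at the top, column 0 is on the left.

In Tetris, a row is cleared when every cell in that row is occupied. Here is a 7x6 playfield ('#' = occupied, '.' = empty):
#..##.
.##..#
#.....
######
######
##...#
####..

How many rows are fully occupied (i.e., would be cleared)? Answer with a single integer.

Answer: 2

Derivation:
Check each row:
  row 0: 3 empty cells -> not full
  row 1: 3 empty cells -> not full
  row 2: 5 empty cells -> not full
  row 3: 0 empty cells -> FULL (clear)
  row 4: 0 empty cells -> FULL (clear)
  row 5: 3 empty cells -> not full
  row 6: 2 empty cells -> not full
Total rows cleared: 2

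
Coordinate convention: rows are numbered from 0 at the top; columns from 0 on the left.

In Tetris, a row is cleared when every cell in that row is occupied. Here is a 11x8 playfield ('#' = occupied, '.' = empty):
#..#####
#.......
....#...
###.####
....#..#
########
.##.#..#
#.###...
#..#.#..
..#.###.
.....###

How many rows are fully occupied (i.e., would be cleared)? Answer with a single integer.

Check each row:
  row 0: 2 empty cells -> not full
  row 1: 7 empty cells -> not full
  row 2: 7 empty cells -> not full
  row 3: 1 empty cell -> not full
  row 4: 6 empty cells -> not full
  row 5: 0 empty cells -> FULL (clear)
  row 6: 4 empty cells -> not full
  row 7: 4 empty cells -> not full
  row 8: 5 empty cells -> not full
  row 9: 4 empty cells -> not full
  row 10: 5 empty cells -> not full
Total rows cleared: 1

Answer: 1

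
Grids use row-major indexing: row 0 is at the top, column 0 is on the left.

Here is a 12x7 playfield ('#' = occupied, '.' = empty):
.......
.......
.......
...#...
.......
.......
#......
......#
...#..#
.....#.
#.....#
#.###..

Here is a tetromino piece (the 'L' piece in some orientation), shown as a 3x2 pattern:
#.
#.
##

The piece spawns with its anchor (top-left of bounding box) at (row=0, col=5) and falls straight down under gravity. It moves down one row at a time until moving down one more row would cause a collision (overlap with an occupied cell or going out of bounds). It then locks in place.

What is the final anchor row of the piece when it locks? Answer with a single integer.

Answer: 4

Derivation:
Spawn at (row=0, col=5). Try each row:
  row 0: fits
  row 1: fits
  row 2: fits
  row 3: fits
  row 4: fits
  row 5: blocked -> lock at row 4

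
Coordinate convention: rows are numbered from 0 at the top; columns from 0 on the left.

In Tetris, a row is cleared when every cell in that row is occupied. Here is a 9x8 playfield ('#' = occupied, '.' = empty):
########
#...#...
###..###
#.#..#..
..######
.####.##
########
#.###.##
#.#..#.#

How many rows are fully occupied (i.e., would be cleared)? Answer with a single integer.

Check each row:
  row 0: 0 empty cells -> FULL (clear)
  row 1: 6 empty cells -> not full
  row 2: 2 empty cells -> not full
  row 3: 5 empty cells -> not full
  row 4: 2 empty cells -> not full
  row 5: 2 empty cells -> not full
  row 6: 0 empty cells -> FULL (clear)
  row 7: 2 empty cells -> not full
  row 8: 4 empty cells -> not full
Total rows cleared: 2

Answer: 2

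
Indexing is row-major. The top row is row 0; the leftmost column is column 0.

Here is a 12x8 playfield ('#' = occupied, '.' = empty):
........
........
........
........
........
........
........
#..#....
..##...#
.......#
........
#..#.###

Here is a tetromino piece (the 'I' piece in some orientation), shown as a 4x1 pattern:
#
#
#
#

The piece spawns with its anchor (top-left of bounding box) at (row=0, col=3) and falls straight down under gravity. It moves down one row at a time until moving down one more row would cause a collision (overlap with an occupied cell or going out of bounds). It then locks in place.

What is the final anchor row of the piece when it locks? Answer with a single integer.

Answer: 3

Derivation:
Spawn at (row=0, col=3). Try each row:
  row 0: fits
  row 1: fits
  row 2: fits
  row 3: fits
  row 4: blocked -> lock at row 3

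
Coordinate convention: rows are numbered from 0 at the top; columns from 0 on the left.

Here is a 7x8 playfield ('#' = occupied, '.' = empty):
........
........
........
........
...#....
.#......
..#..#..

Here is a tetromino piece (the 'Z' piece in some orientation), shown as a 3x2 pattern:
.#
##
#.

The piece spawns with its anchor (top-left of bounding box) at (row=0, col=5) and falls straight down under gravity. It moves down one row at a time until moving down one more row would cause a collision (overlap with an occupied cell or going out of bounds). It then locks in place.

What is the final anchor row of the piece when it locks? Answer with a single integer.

Spawn at (row=0, col=5). Try each row:
  row 0: fits
  row 1: fits
  row 2: fits
  row 3: fits
  row 4: blocked -> lock at row 3

Answer: 3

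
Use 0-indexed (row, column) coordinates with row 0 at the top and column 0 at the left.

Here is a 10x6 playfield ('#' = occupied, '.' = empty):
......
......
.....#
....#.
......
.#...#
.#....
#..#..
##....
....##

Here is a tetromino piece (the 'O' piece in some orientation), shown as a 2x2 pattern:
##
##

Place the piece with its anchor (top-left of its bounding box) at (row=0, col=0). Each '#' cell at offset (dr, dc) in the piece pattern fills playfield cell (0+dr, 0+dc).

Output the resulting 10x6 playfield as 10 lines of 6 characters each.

Answer: ##....
##....
.....#
....#.
......
.#...#
.#....
#..#..
##....
....##

Derivation:
Fill (0+0,0+0) = (0,0)
Fill (0+0,0+1) = (0,1)
Fill (0+1,0+0) = (1,0)
Fill (0+1,0+1) = (1,1)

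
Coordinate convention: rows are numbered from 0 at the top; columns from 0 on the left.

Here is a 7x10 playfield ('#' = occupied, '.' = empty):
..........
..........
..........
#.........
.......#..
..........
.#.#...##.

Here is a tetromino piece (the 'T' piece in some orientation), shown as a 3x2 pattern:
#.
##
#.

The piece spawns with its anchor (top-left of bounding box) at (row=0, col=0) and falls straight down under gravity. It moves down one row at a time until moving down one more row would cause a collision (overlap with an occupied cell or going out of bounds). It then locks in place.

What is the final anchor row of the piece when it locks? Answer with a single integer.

Spawn at (row=0, col=0). Try each row:
  row 0: fits
  row 1: blocked -> lock at row 0

Answer: 0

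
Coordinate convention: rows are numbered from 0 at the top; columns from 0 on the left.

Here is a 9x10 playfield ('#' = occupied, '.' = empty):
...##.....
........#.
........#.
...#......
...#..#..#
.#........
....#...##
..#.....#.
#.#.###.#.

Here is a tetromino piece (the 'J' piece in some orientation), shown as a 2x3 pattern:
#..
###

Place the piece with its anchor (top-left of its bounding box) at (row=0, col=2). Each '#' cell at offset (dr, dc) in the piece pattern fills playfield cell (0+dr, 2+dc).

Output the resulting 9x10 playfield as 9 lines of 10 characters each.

Answer: ..###.....
..###...#.
........#.
...#......
...#..#..#
.#........
....#...##
..#.....#.
#.#.###.#.

Derivation:
Fill (0+0,2+0) = (0,2)
Fill (0+1,2+0) = (1,2)
Fill (0+1,2+1) = (1,3)
Fill (0+1,2+2) = (1,4)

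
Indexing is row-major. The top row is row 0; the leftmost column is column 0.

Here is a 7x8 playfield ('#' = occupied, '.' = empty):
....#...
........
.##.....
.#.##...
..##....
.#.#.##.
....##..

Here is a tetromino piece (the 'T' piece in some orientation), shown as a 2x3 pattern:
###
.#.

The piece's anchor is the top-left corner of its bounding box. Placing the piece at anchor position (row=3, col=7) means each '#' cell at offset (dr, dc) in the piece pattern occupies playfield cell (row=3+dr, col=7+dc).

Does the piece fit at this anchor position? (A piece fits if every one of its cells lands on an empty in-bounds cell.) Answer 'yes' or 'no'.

Check each piece cell at anchor (3, 7):
  offset (0,0) -> (3,7): empty -> OK
  offset (0,1) -> (3,8): out of bounds -> FAIL
  offset (0,2) -> (3,9): out of bounds -> FAIL
  offset (1,1) -> (4,8): out of bounds -> FAIL
All cells valid: no

Answer: no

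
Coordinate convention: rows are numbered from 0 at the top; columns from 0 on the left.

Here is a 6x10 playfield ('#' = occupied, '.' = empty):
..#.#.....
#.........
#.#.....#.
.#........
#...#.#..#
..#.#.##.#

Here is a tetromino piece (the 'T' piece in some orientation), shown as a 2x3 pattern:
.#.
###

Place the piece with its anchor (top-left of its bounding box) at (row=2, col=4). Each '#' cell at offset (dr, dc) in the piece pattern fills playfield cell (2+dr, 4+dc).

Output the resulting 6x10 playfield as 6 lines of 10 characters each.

Fill (2+0,4+1) = (2,5)
Fill (2+1,4+0) = (3,4)
Fill (2+1,4+1) = (3,5)
Fill (2+1,4+2) = (3,6)

Answer: ..#.#.....
#.........
#.#..#..#.
.#..###...
#...#.#..#
..#.#.##.#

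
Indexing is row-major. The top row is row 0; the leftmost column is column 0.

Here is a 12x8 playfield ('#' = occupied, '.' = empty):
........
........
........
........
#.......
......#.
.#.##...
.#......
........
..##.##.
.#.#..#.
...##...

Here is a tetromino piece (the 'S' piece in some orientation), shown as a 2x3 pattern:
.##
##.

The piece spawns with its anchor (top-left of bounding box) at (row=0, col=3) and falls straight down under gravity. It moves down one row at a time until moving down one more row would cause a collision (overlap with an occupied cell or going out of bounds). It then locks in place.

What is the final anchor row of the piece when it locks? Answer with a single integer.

Spawn at (row=0, col=3). Try each row:
  row 0: fits
  row 1: fits
  row 2: fits
  row 3: fits
  row 4: fits
  row 5: blocked -> lock at row 4

Answer: 4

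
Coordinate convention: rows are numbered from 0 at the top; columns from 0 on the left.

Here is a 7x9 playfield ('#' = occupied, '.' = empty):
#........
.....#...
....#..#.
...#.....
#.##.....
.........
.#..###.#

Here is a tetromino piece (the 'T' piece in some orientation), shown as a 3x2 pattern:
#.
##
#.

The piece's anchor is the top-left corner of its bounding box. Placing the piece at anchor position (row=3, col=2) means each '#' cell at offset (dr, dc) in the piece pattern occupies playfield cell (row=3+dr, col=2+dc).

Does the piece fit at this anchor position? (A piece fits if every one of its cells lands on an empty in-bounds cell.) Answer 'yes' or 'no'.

Check each piece cell at anchor (3, 2):
  offset (0,0) -> (3,2): empty -> OK
  offset (1,0) -> (4,2): occupied ('#') -> FAIL
  offset (1,1) -> (4,3): occupied ('#') -> FAIL
  offset (2,0) -> (5,2): empty -> OK
All cells valid: no

Answer: no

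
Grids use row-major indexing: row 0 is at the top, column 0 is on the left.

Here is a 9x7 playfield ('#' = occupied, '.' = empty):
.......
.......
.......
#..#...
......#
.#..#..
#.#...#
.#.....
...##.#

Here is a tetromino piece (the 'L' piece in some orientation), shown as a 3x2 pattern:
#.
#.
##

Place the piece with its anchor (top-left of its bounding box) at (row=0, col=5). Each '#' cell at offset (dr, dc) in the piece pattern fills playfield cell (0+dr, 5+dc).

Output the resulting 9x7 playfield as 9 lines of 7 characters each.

Answer: .....#.
.....#.
.....##
#..#...
......#
.#..#..
#.#...#
.#.....
...##.#

Derivation:
Fill (0+0,5+0) = (0,5)
Fill (0+1,5+0) = (1,5)
Fill (0+2,5+0) = (2,5)
Fill (0+2,5+1) = (2,6)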